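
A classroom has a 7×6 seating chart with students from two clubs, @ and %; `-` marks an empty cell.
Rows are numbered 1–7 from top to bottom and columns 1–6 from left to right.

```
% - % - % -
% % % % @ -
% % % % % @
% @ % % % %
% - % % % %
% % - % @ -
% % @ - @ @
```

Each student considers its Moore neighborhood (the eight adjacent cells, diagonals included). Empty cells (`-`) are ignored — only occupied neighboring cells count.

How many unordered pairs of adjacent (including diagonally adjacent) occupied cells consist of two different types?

Scan each occupied cell's neighbors to the right and below (and the two forward diagonals) so each pair is counted once.
Row 1: %(1,1)–%(2,1)= %(1,1)–%(2,2)= %(1,3)–%(2,3)= %(1,3)–%(2,4)= %(1,3)–%(2,2)= %(1,5)–@(2,5)≠ %(1,5)–%(2,4)=  → 1/7 unlike.
Row 2: %(2,1)–%(2,2)= %(2,1)–%(3,1)= %(2,1)–%(3,2)= %(2,2)–%(2,3)= %(2,2)–%(3,2)= %(2,2)–%(3,3)= %(2,2)–%(3,1)= %(2,3)–%(2,4)= %(2,3)–%(3,3)= %(2,3)–%(3,4)= %(2,3)–%(3,2)= %(2,4)–@(2,5)≠ %(2,4)–%(3,4)= %(2,4)–%(3,5)= %(2,4)–%(3,3)= @(2,5)–%(3,5)≠ @(2,5)–@(3,6)= @(2,5)–%(3,4)≠  → 3/18 unlike.
Row 3: %(3,1)–%(3,2)= %(3,1)–%(4,1)= %(3,1)–@(4,2)≠ %(3,2)–%(3,3)= %(3,2)–@(4,2)≠ %(3,2)–%(4,3)= %(3,2)–%(4,1)= %(3,3)–%(3,4)= %(3,3)–%(4,3)= %(3,3)–%(4,4)= %(3,3)–@(4,2)≠ %(3,4)–%(3,5)= %(3,4)–%(4,4)= %(3,4)–%(4,5)= %(3,4)–%(4,3)= %(3,5)–@(3,6)≠ %(3,5)–%(4,5)= %(3,5)–%(4,6)= %(3,5)–%(4,4)= @(3,6)–%(4,6)≠ @(3,6)–%(4,5)≠  → 6/21 unlike.
Row 4: %(4,1)–@(4,2)≠ %(4,1)–%(5,1)= @(4,2)–%(4,3)≠ @(4,2)–%(5,3)≠ @(4,2)–%(5,1)≠ %(4,3)–%(4,4)= %(4,3)–%(5,3)= %(4,3)–%(5,4)= %(4,4)–%(4,5)= %(4,4)–%(5,4)= %(4,4)–%(5,5)= %(4,4)–%(5,3)= %(4,5)–%(4,6)= %(4,5)–%(5,5)= %(4,5)–%(5,6)= %(4,5)–%(5,4)= %(4,6)–%(5,6)= %(4,6)–%(5,5)=  → 4/18 unlike.
Row 5: %(5,1)–%(6,1)= %(5,1)–%(6,2)= %(5,3)–%(5,4)= %(5,3)–%(6,4)= %(5,3)–%(6,2)= %(5,4)–%(5,5)= %(5,4)–%(6,4)= %(5,4)–@(6,5)≠ %(5,5)–%(5,6)= %(5,5)–@(6,5)≠ %(5,5)–%(6,4)= %(5,6)–@(6,5)≠  → 3/12 unlike.
Row 6: %(6,1)–%(6,2)= %(6,1)–%(7,1)= %(6,1)–%(7,2)= %(6,2)–%(7,2)= %(6,2)–@(7,3)≠ %(6,2)–%(7,1)= %(6,4)–@(6,5)≠ %(6,4)–@(7,5)≠ %(6,4)–@(7,3)≠ @(6,5)–@(7,5)= @(6,5)–@(7,6)=  → 4/11 unlike.
Row 7: %(7,1)–%(7,2)= %(7,2)–@(7,3)≠ @(7,5)–@(7,6)=  → 1/3 unlike.
Total adjacent occupied pairs: 90; unlike-type pairs: 22.

22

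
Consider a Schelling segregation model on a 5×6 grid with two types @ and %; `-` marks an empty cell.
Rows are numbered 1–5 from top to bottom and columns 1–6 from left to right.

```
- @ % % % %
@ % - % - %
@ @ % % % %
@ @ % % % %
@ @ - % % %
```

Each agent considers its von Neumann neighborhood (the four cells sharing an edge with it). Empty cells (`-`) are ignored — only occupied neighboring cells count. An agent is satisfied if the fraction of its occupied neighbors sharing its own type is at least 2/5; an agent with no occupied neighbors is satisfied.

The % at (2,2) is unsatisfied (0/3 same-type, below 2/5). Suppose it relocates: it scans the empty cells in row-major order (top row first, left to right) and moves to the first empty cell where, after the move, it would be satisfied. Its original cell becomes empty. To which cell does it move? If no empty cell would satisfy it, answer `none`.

(2,3)

Vacating (2,2). Empty cells in order:
  (1,1): 0/2 same-type → still unsatisfied.
  (2,3): 3/3 same-type → satisfied — stop here.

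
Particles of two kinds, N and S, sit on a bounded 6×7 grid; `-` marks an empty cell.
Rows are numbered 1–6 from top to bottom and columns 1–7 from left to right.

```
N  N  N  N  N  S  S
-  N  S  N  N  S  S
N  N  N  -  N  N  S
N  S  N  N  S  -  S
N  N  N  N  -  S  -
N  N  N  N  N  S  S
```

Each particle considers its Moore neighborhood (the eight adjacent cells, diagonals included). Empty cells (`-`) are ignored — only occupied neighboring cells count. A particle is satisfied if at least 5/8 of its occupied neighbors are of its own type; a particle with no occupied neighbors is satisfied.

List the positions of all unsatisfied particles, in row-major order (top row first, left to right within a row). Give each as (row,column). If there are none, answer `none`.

(1,1)N 2/2 ok
(1,2)N 3/4 ok
(1,3)N 4/5 ok
(1,4)N 4/5 ok
(1,5)N 3/5 unhappy
(1,6)S 3/5 unhappy
(1,7)S 3/3 ok
(2,2)N 6/7 ok
(2,3)S 0/7 unhappy
(2,4)N 6/7 ok
(2,5)N 5/7 ok
(2,6)S 4/8 unhappy
(2,7)S 4/5 ok
(3,1)N 3/4 ok
(3,2)N 5/7 ok
(3,3)N 5/7 ok
(3,5)N 4/6 ok
(3,6)N 2/7 unhappy
(3,7)S 3/4 ok
(4,1)N 4/5 ok
(4,2)S 0/8 unhappy
(4,3)N 6/7 ok
(4,4)N 5/6 ok
(4,5)S 1/5 unhappy
(4,7)S 2/3 ok
(5,1)N 4/5 ok
(5,2)N 7/8 ok
(5,3)N 7/8 ok
(5,4)N 6/7 ok
(5,6)S 4/5 ok
(6,1)N 3/3 ok
(6,2)N 5/5 ok
(6,3)N 5/5 ok
(6,4)N 4/4 ok
(6,5)N 2/4 unhappy
(6,6)S 2/3 ok
(6,7)S 2/2 ok

(1,5), (1,6), (2,3), (2,6), (3,6), (4,2), (4,5), (6,5)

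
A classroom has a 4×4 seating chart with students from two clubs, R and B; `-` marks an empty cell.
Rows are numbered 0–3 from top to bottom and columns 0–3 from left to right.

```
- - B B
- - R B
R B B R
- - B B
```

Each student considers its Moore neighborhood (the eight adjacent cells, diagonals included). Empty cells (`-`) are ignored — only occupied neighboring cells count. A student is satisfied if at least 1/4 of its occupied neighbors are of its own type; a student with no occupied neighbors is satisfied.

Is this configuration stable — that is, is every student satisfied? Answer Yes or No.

No

Row 0: (0,2)B 2/3 ✓ · (0,3)B 2/3 ✓
Row 1: (1,2)R 1/6 ✗ · (1,3)B 3/5 ✓
Row 2: (2,0)R 0/1 ✗ · (2,1)B 2/4 ✓ · (2,2)B 4/6 ✓ · (2,3)R 1/5 ✗
Row 3: (3,2)B 3/4 ✓ · (3,3)B 2/3 ✓
For instance (1,2) has only 1/6 same-type neighbors, below 1/4.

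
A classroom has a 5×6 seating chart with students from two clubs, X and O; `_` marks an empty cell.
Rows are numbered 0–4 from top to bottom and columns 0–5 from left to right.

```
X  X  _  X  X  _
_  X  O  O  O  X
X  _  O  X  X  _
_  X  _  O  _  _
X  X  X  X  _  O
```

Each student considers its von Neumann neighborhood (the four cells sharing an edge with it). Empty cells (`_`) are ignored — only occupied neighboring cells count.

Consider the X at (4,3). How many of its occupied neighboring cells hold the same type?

1

Occupied neighbors of (4,3): (3,3)=O, (4,2)=X.
Same type (X): 1 of 2.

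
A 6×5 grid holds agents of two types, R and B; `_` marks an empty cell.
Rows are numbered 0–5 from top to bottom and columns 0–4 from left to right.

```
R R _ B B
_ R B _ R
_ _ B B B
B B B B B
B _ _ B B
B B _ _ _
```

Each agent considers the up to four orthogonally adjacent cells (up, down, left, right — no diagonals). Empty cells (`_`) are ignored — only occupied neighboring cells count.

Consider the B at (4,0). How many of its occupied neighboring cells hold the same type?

2

Occupied neighbors of (4,0): (3,0)=B, (5,0)=B.
Same type (B): 2 of 2.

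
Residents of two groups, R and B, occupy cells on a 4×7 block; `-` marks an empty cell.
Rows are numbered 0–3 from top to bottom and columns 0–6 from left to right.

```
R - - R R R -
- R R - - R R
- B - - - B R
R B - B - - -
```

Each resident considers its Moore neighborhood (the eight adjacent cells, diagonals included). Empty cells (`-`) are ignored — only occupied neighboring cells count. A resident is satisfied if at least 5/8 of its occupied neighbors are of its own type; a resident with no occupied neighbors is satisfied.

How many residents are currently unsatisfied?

4

Row 0: (0,0)R 1/1 ok · (0,3)R 2/2 ok · (0,4)R 3/3 ok · (0,5)R 3/3 ok
Row 1: (1,1)R 2/3 ok · (1,2)R 2/3 ok · (1,5)R 4/5 ok · (1,6)R 3/4 ok
Row 2: (2,1)B 1/4 unhappy · (2,5)B 0/3 unhappy · (2,6)R 2/3 ok
Row 3: (3,0)R 0/2 unhappy · (3,1)B 1/2 unhappy · (3,3)B 0/0 ok
Unsatisfied: (2,1), (2,5), (3,0), (3,1) — 4 in total.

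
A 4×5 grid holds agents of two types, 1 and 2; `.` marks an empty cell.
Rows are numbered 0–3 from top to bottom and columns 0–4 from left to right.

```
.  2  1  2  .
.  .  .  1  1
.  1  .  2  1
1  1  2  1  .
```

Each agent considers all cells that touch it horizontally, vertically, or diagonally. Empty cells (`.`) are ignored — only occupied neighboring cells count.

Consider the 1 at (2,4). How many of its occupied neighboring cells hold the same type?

3

Occupied neighbors of (2,4): (1,3)=1, (1,4)=1, (2,3)=2, (3,3)=1.
Same type (1): 3 of 4.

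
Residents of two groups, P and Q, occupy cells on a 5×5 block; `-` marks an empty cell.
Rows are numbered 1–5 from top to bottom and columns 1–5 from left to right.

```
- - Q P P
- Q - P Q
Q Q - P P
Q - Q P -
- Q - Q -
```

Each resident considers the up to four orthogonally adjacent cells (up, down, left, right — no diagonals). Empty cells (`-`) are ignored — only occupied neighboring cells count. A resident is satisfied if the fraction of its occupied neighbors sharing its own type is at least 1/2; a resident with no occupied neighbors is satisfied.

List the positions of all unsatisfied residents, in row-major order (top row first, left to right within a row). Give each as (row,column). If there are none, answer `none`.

Row 1: (1,3)Q 0/1 ✗ · (1,4)P 2/3 ✓ · (1,5)P 1/2 ✓
Row 2: (2,2)Q 1/1 ✓ · (2,4)P 2/3 ✓ · (2,5)Q 0/3 ✗
Row 3: (3,1)Q 2/2 ✓ · (3,2)Q 2/2 ✓ · (3,4)P 3/3 ✓ · (3,5)P 1/2 ✓
Row 4: (4,1)Q 1/1 ✓ · (4,3)Q 0/1 ✗ · (4,4)P 1/3 ✗
Row 5: (5,2)Q 0/0 ✓ · (5,4)Q 0/1 ✗

(1,3), (2,5), (4,3), (4,4), (5,4)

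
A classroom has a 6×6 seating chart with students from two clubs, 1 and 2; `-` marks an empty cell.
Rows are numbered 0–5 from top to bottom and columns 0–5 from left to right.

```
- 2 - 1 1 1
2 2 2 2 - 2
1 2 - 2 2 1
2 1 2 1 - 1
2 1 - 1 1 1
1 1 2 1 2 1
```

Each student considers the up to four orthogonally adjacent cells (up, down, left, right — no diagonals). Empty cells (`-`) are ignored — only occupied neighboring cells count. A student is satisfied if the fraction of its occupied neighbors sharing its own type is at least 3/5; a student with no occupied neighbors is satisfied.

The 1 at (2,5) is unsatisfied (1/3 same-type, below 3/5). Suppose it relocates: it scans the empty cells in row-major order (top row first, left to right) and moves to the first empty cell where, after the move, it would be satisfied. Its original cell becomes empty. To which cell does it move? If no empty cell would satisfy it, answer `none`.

Vacating (2,5). Empty cells in order:
  (0,0): 0/2 same-type → still unsatisfied.
  (0,2): 1/3 same-type → still unsatisfied.
  (1,4): 1/4 same-type → still unsatisfied.
  (2,2): 0/4 same-type → still unsatisfied.
  (3,4): 3/4 same-type → satisfied — stop here.

(3,4)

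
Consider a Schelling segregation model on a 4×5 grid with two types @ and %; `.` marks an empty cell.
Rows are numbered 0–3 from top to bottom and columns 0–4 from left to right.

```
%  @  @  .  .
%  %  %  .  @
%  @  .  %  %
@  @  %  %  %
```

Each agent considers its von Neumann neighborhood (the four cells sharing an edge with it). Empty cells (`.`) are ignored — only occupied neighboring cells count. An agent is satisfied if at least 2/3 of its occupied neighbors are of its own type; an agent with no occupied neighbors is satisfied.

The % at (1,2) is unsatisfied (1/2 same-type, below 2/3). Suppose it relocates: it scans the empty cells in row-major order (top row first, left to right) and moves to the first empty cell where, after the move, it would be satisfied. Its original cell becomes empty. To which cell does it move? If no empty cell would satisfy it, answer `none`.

(2,2)

Vacating (1,2). Empty cells in order:
  (0,3): 0/1 same-type → still unsatisfied.
  (0,4): 0/1 same-type → still unsatisfied.
  (1,3): 1/2 same-type → still unsatisfied.
  (2,2): 2/3 same-type → satisfied — stop here.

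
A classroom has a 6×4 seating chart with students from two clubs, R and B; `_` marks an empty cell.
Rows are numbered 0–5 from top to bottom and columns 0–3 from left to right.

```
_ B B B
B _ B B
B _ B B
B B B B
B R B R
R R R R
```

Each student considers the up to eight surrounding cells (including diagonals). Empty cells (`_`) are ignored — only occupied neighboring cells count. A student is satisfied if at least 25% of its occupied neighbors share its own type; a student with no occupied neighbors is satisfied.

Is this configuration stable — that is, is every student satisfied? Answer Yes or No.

Yes

(0,1)B 3/3 satisfied
(0,2)B 4/4 satisfied
(0,3)B 3/3 satisfied
(1,0)B 2/2 satisfied
(1,2)B 6/6 satisfied
(1,3)B 5/5 satisfied
(2,0)B 3/3 satisfied
(2,2)B 6/6 satisfied
(2,3)B 5/5 satisfied
(3,0)B 3/4 satisfied
(3,1)B 6/7 satisfied
(3,2)B 5/7 satisfied
(3,3)B 4/5 satisfied
(4,0)B 2/5 satisfied
(4,1)R 3/8 satisfied
(4,2)B 3/8 satisfied
(4,3)R 2/5 satisfied
(5,0)R 2/3 satisfied
(5,1)R 3/5 satisfied
(5,2)R 4/5 satisfied
(5,3)R 2/3 satisfied
All meet the threshold, so the configuration is stable.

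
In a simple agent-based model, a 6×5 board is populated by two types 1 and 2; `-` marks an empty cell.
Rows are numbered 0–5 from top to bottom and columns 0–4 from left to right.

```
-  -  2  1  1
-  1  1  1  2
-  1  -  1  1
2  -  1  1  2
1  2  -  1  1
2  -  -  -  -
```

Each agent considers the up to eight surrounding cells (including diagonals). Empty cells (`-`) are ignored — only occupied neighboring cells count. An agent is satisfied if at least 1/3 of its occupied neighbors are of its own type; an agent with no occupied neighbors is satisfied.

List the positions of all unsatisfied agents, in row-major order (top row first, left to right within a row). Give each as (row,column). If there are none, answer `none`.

(0,2), (1,4), (3,4), (4,0)

(0,2)2 0/4 unhappy
(0,3)1 3/5 ok
(0,4)1 2/3 ok
(1,1)1 2/3 ok
(1,2)1 5/6 ok
(1,3)1 5/7 ok
(1,4)2 0/5 unhappy
(2,1)1 3/4 ok
(2,3)1 5/7 ok
(2,4)1 3/5 ok
(3,0)2 1/3 ok
(3,2)1 4/5 ok
(3,3)1 5/6 ok
(3,4)2 0/5 unhappy
(4,0)1 0/3 unhappy
(4,1)2 2/4 ok
(4,3)1 3/4 ok
(4,4)1 2/3 ok
(5,0)2 1/2 ok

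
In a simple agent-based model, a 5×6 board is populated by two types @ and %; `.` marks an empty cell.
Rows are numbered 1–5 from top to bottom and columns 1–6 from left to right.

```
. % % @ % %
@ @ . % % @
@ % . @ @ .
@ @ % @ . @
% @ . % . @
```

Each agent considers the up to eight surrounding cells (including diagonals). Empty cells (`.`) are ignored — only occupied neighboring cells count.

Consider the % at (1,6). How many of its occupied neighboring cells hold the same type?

2

Occupied neighbors of (1,6): (1,5)=%, (2,5)=%, (2,6)=@.
Same type (%): 2 of 3.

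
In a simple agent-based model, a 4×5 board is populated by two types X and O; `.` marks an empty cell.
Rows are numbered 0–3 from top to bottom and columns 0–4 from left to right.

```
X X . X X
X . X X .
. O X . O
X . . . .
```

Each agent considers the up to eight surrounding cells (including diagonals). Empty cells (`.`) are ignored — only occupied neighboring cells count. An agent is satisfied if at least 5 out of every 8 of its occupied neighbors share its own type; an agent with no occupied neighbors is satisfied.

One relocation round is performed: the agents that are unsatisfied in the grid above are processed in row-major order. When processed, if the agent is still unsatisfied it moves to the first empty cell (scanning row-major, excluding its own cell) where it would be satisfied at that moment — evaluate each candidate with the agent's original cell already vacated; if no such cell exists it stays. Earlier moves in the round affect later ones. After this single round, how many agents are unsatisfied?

1

Initially unsatisfied (in order): (2,1), (2,4), (3,0).
  (2,1) → (3,4).
  (2,4): no empty cell satisfies it; stays.
  (3,0): now satisfied by earlier moves; stays.
Resulting grid:
X X . X X
X . X X .
. . X . O
X . . . O
Unsatisfied now: (2,4).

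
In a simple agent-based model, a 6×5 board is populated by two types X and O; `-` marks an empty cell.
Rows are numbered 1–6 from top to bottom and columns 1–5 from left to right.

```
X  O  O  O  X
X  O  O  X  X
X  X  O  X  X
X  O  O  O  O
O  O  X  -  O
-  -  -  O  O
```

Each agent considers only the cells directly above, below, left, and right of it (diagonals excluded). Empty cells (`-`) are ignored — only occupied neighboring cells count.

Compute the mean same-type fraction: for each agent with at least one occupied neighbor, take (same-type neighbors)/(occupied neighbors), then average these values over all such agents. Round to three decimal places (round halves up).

0.631

Row 1: (1,1)X 1/2 · (1,2)O 2/3 · (1,3)O 3/3 · (1,4)O 1/3 · (1,5)X 1/2
Row 2: (2,1)X 2/3 · (2,2)O 2/4 · (2,3)O 3/4 · (2,4)X 2/4 · (2,5)X 3/3
Row 3: (3,1)X 3/3 · (3,2)X 1/4 · (3,3)O 2/4 · (3,4)X 2/4 · (3,5)X 2/3
Row 4: (4,1)X 1/3 · (4,2)O 2/4 · (4,3)O 3/4 · (4,4)O 2/3 · (4,5)O 2/3
Row 5: (5,1)O 1/2 · (5,2)O 2/3 · (5,3)X 0/2 · (5,5)O 2/2
Row 6: (6,4)O 1/1 · (6,5)O 2/2
Sum over 26 agents: 1/2 + 2/3 + 3/3 + 1/3 + 1/2 + 2/3 + 2/4 + 3/4 + 2/4 + 3/3 + 3/3 + 1/4 + 2/4 + 2/4 + 2/3 + 1/3 + 2/4 + 3/4 + 2/3 + 2/3 + 1/2 + 2/3 + 0/2 + 2/2 + 1/1 + 2/2 = 197/12; mean = 197/12 ÷ 26 = 197/312 = 0.631410… → 0.631.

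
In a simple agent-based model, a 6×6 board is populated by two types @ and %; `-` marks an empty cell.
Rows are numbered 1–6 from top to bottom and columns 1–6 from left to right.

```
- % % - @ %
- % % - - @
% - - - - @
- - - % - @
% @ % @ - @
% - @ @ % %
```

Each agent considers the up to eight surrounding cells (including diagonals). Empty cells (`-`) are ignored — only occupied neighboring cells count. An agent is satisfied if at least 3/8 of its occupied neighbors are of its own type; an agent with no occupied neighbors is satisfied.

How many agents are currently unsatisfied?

5

(1,2)% 3/3 ✓
(1,3)% 3/3 ✓
(1,5)@ 1/2 ✓
(1,6)% 0/2 ✗
(2,2)% 4/4 ✓
(2,3)% 3/3 ✓
(2,6)@ 2/3 ✓
(3,1)% 1/1 ✓
(3,6)@ 2/2 ✓
(4,4)% 1/2 ✓
(4,6)@ 2/2 ✓
(5,1)% 1/2 ✓
(5,2)@ 1/4 ✗
(5,3)% 1/5 ✗
(5,4)@ 2/5 ✓
(5,6)@ 1/3 ✗
(6,1)% 1/2 ✓
(6,3)@ 3/4 ✓
(6,4)@ 2/4 ✓
(6,5)% 1/4 ✗
(6,6)% 1/2 ✓
Unsatisfied: (1,6), (5,2), (5,3), (5,6), (6,5) — 5 in total.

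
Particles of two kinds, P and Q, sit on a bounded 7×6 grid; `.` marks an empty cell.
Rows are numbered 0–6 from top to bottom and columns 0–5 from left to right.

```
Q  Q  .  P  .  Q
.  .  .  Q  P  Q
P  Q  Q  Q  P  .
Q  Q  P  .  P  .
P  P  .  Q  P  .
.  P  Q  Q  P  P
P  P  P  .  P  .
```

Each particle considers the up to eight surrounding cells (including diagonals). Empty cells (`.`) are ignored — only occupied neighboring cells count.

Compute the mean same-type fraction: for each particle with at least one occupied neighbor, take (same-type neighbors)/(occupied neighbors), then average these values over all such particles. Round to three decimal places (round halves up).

Row 0: (0,0)Q 1/1 · (0,1)Q 1/1 · (0,3)P 1/2 · (0,5)Q 1/2
Row 1: (1,3)Q 2/5 · (1,4)P 2/6 · (1,5)Q 1/3
Row 2: (2,0)P 0/3 · (2,1)Q 3/5 · (2,2)Q 4/5 · (2,3)Q 2/6 · (2,4)P 2/5
Row 3: (3,0)Q 2/5 · (3,1)Q 3/7 · (3,2)P 1/6 · (3,4)P 2/4
Row 4: (4,0)P 2/4 · (4,1)P 3/6 · (4,3)Q 2/6 · (4,4)P 3/5
Row 5: (5,1)P 5/6 · (5,2)Q 2/6 · (5,3)Q 2/6 · (5,4)P 3/5 · (5,5)P 3/3
Row 6: (6,0)P 2/2 · (6,1)P 3/4 · (6,2)P 2/4 · (6,4)P 2/3
Sum over 29 particles: 1/1 + 1/1 + 1/2 + 1/2 + 2/5 + 2/6 + 1/3 + 0/3 + 3/5 + 4/5 + 2/6 + 2/5 + 2/5 + 3/7 + 1/6 + 2/4 + 2/4 + 3/6 + 2/6 + 3/5 + 5/6 + 2/6 + 2/6 + 3/5 + 3/3 + 2/2 + 3/4 + 2/4 + 2/3 = 6571/420; mean = 6571/420 ÷ 29 = 6571/12180 = 0.539490… → 0.539.

0.539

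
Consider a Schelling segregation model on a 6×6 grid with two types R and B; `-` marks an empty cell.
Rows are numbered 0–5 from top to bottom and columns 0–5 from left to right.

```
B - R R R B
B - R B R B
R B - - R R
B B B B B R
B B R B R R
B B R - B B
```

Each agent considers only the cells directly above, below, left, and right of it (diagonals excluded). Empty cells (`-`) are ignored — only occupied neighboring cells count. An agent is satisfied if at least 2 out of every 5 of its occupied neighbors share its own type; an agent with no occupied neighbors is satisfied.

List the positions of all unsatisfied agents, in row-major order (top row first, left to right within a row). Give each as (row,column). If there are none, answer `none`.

Row 0: (0,0)B 1/1 ok · (0,2)R 2/2 ok · (0,3)R 2/3 ok · (0,4)R 2/3 ok · (0,5)B 1/2 ok
Row 1: (1,0)B 1/2 ok · (1,2)R 1/2 ok · (1,3)B 0/3 unhappy · (1,4)R 2/4 ok · (1,5)B 1/3 unhappy
Row 2: (2,0)R 0/3 unhappy · (2,1)B 1/2 ok · (2,4)R 2/3 ok · (2,5)R 2/3 ok
Row 3: (3,0)B 2/3 ok · (3,1)B 4/4 ok · (3,2)B 2/3 ok · (3,3)B 3/3 ok · (3,4)B 1/4 unhappy · (3,5)R 2/3 ok
Row 4: (4,0)B 3/3 ok · (4,1)B 3/4 ok · (4,2)R 1/4 unhappy · (4,3)B 1/3 unhappy · (4,4)R 1/4 unhappy · (4,5)R 2/3 ok
Row 5: (5,0)B 2/2 ok · (5,1)B 2/3 ok · (5,2)R 1/2 ok · (5,4)B 1/2 ok · (5,5)B 1/2 ok

(1,3), (1,5), (2,0), (3,4), (4,2), (4,3), (4,4)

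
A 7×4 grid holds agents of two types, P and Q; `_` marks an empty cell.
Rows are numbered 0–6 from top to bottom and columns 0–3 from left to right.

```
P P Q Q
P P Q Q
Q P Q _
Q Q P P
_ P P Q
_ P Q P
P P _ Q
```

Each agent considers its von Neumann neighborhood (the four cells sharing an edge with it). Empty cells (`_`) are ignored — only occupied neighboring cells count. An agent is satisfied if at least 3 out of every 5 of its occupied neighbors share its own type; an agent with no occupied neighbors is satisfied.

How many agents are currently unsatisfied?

11

Row 0: (0,0)P 2/2 ok · (0,1)P 2/3 ok · (0,2)Q 2/3 ok · (0,3)Q 2/2 ok
Row 1: (1,0)P 2/3 ok · (1,1)P 3/4 ok · (1,2)Q 3/4 ok · (1,3)Q 2/2 ok
Row 2: (2,0)Q 1/3 unhappy · (2,1)P 1/4 unhappy · (2,2)Q 1/3 unhappy
Row 3: (3,0)Q 2/2 ok · (3,1)Q 1/4 unhappy · (3,2)P 2/4 unhappy · (3,3)P 1/2 unhappy
Row 4: (4,1)P 2/3 ok · (4,2)P 2/4 unhappy · (4,3)Q 0/3 unhappy
Row 5: (5,1)P 2/3 ok · (5,2)Q 0/3 unhappy · (5,3)P 0/3 unhappy
Row 6: (6,0)P 1/1 ok · (6,1)P 2/2 ok · (6,3)Q 0/1 unhappy
Unsatisfied: (2,0), (2,1), (2,2), (3,1), (3,2), (3,3), (4,2), (4,3), (5,2), (5,3), (6,3) — 11 in total.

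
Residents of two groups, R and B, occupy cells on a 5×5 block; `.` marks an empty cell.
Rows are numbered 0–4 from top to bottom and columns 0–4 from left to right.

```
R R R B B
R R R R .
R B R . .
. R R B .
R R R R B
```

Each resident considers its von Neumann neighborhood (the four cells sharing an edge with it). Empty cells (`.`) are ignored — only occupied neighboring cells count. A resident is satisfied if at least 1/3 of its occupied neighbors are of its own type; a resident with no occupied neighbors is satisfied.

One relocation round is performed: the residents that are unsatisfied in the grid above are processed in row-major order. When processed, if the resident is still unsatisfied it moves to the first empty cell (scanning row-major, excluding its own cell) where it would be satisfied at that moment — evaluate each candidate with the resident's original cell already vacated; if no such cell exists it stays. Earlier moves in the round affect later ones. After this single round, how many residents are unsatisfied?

1

Initially unsatisfied (in order): (2,1), (3,3), (4,4).
  (2,1) → (1,4).
  (3,3) → (2,4).
  (4,4) → (2,3).
Resulting grid:
R R R B B
R R R R B
R . R B B
. R R . .
R R R R .
Unsatisfied now: (1,3).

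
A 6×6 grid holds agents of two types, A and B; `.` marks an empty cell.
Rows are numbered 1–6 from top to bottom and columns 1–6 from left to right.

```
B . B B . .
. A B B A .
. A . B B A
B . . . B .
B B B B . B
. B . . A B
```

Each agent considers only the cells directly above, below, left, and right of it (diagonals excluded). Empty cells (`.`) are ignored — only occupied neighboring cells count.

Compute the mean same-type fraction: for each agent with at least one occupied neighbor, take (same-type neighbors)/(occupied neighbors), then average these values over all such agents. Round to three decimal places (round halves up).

0.746

Row 1: (1,1)B — no occupied neighbors · (1,3)B 2/2 · (1,4)B 2/2
Row 2: (2,2)A 1/2 · (2,3)B 2/3 · (2,4)B 3/4 · (2,5)A 0/2
Row 3: (3,2)A 1/1 · (3,4)B 2/2 · (3,5)B 2/4 · (3,6)A 0/1
Row 4: (4,1)B 1/1 · (4,5)B 1/1
Row 5: (5,1)B 2/2 · (5,2)B 3/3 · (5,3)B 2/2 · (5,4)B 1/1 · (5,6)B 1/1
Row 6: (6,2)B 1/1 · (6,5)A 0/1 · (6,6)B 1/2
Sum over 20 agents: 2/2 + 2/2 + 1/2 + 2/3 + 3/4 + 0/2 + 1/1 + 2/2 + 2/4 + 0/1 + 1/1 + 1/1 + 2/2 + 3/3 + 2/2 + 1/1 + 1/1 + 1/1 + 0/1 + 1/2 = 179/12; mean = 179/12 ÷ 20 = 179/240 = 0.745833… → 0.746.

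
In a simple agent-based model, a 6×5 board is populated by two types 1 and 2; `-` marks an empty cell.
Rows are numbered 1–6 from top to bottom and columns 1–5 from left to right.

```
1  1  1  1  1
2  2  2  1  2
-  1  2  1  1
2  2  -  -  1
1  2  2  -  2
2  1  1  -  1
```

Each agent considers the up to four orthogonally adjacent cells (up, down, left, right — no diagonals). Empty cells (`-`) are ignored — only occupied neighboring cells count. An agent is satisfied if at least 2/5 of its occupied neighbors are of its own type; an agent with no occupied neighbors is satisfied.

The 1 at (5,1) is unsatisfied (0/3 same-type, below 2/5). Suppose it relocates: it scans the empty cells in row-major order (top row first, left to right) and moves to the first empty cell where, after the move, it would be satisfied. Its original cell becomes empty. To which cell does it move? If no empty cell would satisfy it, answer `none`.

(4,4)

Vacating (5,1). Empty cells in order:
  (3,1): 1/3 same-type → still unsatisfied.
  (4,3): 0/3 same-type → still unsatisfied.
  (4,4): 2/2 same-type → satisfied — stop here.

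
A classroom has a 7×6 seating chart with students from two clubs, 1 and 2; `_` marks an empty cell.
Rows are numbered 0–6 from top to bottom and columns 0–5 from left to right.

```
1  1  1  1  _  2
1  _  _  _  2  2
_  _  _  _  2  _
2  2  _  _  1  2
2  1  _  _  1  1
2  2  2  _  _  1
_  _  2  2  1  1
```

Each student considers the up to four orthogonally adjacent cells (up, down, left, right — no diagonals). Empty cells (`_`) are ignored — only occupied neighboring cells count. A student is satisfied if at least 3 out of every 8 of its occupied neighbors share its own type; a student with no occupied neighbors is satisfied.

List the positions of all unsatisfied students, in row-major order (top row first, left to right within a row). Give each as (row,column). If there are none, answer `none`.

Row 0: (0,0)1 2/2 ✓ · (0,1)1 2/2 ✓ · (0,2)1 2/2 ✓ · (0,3)1 1/1 ✓ · (0,5)2 1/1 ✓
Row 1: (1,0)1 1/1 ✓ · (1,4)2 2/2 ✓ · (1,5)2 2/2 ✓
Row 2: (2,4)2 1/2 ✓
Row 3: (3,0)2 2/2 ✓ · (3,1)2 1/2 ✓ · (3,4)1 1/3 ✗ · (3,5)2 0/2 ✗
Row 4: (4,0)2 2/3 ✓ · (4,1)1 0/3 ✗ · (4,4)1 2/2 ✓ · (4,5)1 2/3 ✓
Row 5: (5,0)2 2/2 ✓ · (5,1)2 2/3 ✓ · (5,2)2 2/2 ✓ · (5,5)1 2/2 ✓
Row 6: (6,2)2 2/2 ✓ · (6,3)2 1/2 ✓ · (6,4)1 1/2 ✓ · (6,5)1 2/2 ✓

(3,4), (3,5), (4,1)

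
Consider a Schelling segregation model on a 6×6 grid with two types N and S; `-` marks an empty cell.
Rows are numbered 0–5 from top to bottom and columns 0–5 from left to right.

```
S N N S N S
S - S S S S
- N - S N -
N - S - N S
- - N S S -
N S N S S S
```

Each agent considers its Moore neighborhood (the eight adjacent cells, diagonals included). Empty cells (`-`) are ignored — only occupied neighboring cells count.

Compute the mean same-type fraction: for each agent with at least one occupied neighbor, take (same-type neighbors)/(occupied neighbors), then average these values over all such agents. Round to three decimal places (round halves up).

0.461

(0,0)S 1/2
(0,1)N 1/4
(0,2)N 1/4
(0,3)S 3/5
(0,4)N 0/5
(0,5)S 2/3
(1,0)S 1/3
(1,2)S 3/6
(1,3)S 4/7
(1,4)S 5/7
(1,5)S 2/4
(2,1)N 1/4
(2,3)S 4/6
(2,4)N 1/6
(3,0)N 1/1
(3,2)S 2/4
(3,4)N 1/5
(3,5)S 1/3
(4,2)N 1/5
(4,3)S 4/7
(4,4)S 5/6
(5,0)N 0/1
(5,1)S 0/3
(5,2)N 1/4
(5,3)S 3/5
(5,4)S 4/4
(5,5)S 2/2
Sum over 27 agents: 1/2 + 1/4 + 1/4 + 3/5 + 0/5 + 2/3 + 1/3 + 3/6 + 4/7 + 5/7 + 2/4 + 1/4 + 4/6 + 1/6 + 1/1 + 2/4 + 1/5 + 1/3 + 1/5 + 4/7 + 5/6 + 0/1 + 0/3 + 1/4 + 3/5 + 4/4 + 2/2 = 436/35; mean = 436/35 ÷ 27 = 436/945 = 0.461375… → 0.461.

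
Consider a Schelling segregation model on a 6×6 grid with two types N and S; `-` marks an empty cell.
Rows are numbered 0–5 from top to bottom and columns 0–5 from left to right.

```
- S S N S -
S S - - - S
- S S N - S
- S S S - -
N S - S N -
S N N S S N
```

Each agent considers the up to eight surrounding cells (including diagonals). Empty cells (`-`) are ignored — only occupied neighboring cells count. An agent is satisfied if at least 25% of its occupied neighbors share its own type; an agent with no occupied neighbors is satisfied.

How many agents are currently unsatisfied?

3

(0,1)S 3/3 ok
(0,2)S 2/3 ok
(0,3)N 0/2 unhappy
(0,4)S 1/2 ok
(1,0)S 3/3 ok
(1,1)S 5/5 ok
(1,5)S 2/2 ok
(2,1)S 5/5 ok
(2,2)S 5/6 ok
(2,3)N 0/3 unhappy
(2,5)S 1/1 ok
(3,1)S 4/5 ok
(3,2)S 6/7 ok
(3,3)S 3/5 ok
(4,0)N 1/4 ok
(4,1)S 3/6 ok
(4,3)S 4/6 ok
(4,4)N 1/5 unhappy
(5,0)S 1/3 ok
(5,1)N 2/4 ok
(5,2)N 1/4 ok
(5,3)S 2/4 ok
(5,4)S 2/4 ok
(5,5)N 1/2 ok
Unsatisfied: (0,3), (2,3), (4,4) — 3 in total.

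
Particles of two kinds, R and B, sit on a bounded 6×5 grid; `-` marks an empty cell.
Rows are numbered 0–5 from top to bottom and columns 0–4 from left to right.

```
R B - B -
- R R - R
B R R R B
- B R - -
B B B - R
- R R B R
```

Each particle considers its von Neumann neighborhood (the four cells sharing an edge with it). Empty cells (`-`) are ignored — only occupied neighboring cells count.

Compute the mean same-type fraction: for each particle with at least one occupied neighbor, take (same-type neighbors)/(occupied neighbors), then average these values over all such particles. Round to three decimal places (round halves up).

0.438

(0,0)R 0/1
(0,1)B 0/2
(0,3)B — no occupied neighbors
(1,1)R 2/3
(1,2)R 2/2
(1,4)R 0/1
(2,0)B 0/1
(2,1)R 2/4
(2,2)R 4/4
(2,3)R 1/2
(2,4)B 0/2
(3,1)B 1/3
(3,2)R 1/3
(4,0)B 1/1
(4,1)B 3/4
(4,2)B 1/3
(4,4)R 1/1
(5,1)R 1/2
(5,2)R 1/3
(5,3)B 0/2
(5,4)R 1/2
Sum over 20 particles: 0/1 + 0/2 + 2/3 + 2/2 + 0/1 + 0/1 + 2/4 + 4/4 + 1/2 + 0/2 + 1/3 + 1/3 + 1/1 + 3/4 + 1/3 + 1/1 + 1/2 + 1/3 + 0/2 + 1/2 = 35/4; mean = 35/4 ÷ 20 = 7/16 = 0.4375 → 0.438.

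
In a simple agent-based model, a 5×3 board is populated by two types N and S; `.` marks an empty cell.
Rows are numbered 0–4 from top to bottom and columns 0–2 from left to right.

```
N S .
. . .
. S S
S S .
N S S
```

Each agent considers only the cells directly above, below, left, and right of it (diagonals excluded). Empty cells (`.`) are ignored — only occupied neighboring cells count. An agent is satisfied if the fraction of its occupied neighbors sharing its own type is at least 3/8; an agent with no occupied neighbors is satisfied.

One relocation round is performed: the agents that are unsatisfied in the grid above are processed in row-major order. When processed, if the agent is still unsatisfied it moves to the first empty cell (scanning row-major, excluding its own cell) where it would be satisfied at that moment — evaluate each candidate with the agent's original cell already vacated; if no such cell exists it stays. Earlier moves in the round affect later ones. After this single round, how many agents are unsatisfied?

1

Initially unsatisfied (in order): (0,0), (0,1), (4,0).
  (0,0) → (1,0).
  (0,1): now satisfied by earlier moves; stays.
  (4,0) → (0,0).
Resulting grid:
N S .
N . .
. S S
S S .
. S S
Unsatisfied now: (0,1).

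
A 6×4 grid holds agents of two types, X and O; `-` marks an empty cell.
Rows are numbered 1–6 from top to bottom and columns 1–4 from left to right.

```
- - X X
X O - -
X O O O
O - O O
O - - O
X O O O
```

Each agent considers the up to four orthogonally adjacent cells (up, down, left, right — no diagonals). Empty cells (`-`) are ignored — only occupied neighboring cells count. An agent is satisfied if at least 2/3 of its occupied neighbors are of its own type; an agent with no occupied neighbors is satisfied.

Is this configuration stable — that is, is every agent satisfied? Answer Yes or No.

(1,3)X 1/1 satisfied
(1,4)X 1/1 satisfied
(2,1)X 1/2 not
(2,2)O 1/2 not
(3,1)X 1/3 not
(3,2)O 2/3 satisfied
(3,3)O 3/3 satisfied
(3,4)O 2/2 satisfied
(4,1)O 1/2 not
(4,3)O 2/2 satisfied
(4,4)O 3/3 satisfied
(5,1)O 1/2 not
(5,4)O 2/2 satisfied
(6,1)X 0/2 not
(6,2)O 1/2 not
(6,3)O 2/2 satisfied
(6,4)O 2/2 satisfied
For instance (2,1) has only 1/2 same-type neighbors, below 2/3.

No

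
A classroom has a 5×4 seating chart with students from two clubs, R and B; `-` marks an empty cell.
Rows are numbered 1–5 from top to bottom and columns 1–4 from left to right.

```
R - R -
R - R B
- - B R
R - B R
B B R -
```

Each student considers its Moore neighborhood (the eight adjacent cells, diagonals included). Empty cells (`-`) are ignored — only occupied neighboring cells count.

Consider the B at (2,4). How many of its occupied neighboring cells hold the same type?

Occupied neighbors of (2,4): (1,3)=R, (2,3)=R, (3,3)=B, (3,4)=R.
Same type (B): 1 of 4.

1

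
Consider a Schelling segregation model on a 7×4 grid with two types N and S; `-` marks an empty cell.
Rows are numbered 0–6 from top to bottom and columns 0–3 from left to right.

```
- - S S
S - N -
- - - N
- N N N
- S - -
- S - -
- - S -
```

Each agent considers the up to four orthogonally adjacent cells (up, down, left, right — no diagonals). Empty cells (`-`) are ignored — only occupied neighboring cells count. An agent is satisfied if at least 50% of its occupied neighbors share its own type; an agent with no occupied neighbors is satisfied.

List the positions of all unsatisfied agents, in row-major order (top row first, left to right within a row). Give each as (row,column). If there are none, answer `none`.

(0,2)S 1/2 ✓
(0,3)S 1/1 ✓
(1,0)S 0/0 ✓
(1,2)N 0/1 ✗
(2,3)N 1/1 ✓
(3,1)N 1/2 ✓
(3,2)N 2/2 ✓
(3,3)N 2/2 ✓
(4,1)S 1/2 ✓
(5,1)S 1/1 ✓
(6,2)S 0/0 ✓

(1,2)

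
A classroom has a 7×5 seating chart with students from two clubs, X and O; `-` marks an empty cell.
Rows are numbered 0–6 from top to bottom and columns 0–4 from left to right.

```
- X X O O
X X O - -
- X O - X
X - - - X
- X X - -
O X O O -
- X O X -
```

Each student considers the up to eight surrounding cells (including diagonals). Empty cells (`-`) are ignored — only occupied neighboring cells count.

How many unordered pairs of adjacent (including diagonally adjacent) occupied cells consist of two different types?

Scan each occupied cell's neighbors to the right and below (and the two forward diagonals) so each pair is counted once.
Row 0: X(0,1)–X(0,2)= X(0,1)–X(1,1)= X(0,1)–O(1,2)≠ X(0,1)–X(1,0)= X(0,2)–O(0,3)≠ X(0,2)–O(1,2)≠ X(0,2)–X(1,1)= O(0,3)–O(0,4)= O(0,3)–O(1,2)=  → 3/9 unlike.
Row 1: X(1,0)–X(1,1)= X(1,0)–X(2,1)= X(1,1)–O(1,2)≠ X(1,1)–X(2,1)= X(1,1)–O(2,2)≠ O(1,2)–O(2,2)= O(1,2)–X(2,1)≠  → 3/7 unlike.
Row 2: X(2,1)–O(2,2)≠ X(2,1)–X(3,0)= X(2,4)–X(3,4)=  → 1/3 unlike.
Row 3: X(3,0)–X(4,1)=  → 0/1 unlike.
Row 4: X(4,1)–X(4,2)= X(4,1)–X(5,1)= X(4,1)–O(5,2)≠ X(4,1)–O(5,0)≠ X(4,2)–O(5,2)≠ X(4,2)–O(5,3)≠ X(4,2)–X(5,1)=  → 4/7 unlike.
Row 5: O(5,0)–X(5,1)≠ O(5,0)–X(6,1)≠ X(5,1)–O(5,2)≠ X(5,1)–X(6,1)= X(5,1)–O(6,2)≠ O(5,2)–O(5,3)= O(5,2)–O(6,2)= O(5,2)–X(6,3)≠ O(5,2)–X(6,1)≠ O(5,3)–X(6,3)≠ O(5,3)–O(6,2)=  → 7/11 unlike.
Row 6: X(6,1)–O(6,2)≠ O(6,2)–X(6,3)≠  → 2/2 unlike.
Total adjacent occupied pairs: 40; unlike-type pairs: 20.

20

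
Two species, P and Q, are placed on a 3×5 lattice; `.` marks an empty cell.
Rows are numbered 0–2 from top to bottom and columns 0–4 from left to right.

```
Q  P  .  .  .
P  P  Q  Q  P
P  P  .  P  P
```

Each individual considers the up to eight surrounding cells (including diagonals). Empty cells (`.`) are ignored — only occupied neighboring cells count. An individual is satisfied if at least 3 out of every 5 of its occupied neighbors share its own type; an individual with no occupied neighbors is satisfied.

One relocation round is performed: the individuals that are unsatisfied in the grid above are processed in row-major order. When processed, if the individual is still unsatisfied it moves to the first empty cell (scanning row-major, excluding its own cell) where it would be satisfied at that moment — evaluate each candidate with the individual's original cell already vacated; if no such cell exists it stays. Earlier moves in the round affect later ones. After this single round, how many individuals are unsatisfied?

Initially unsatisfied (in order): (0,0), (0,1), (1,2), (1,3), (2,3).
  (0,0) → (0,3).
  (0,1): now satisfied by earlier moves; stays.
  (1,2) → (0,4).
  (1,3): no empty cell satisfies it; stays.
  (2,3): now satisfied by earlier moves; stays.
Resulting grid:
. P . Q Q
P P . Q P
P P . P P
Unsatisfied now: (1,3), (1,4).

2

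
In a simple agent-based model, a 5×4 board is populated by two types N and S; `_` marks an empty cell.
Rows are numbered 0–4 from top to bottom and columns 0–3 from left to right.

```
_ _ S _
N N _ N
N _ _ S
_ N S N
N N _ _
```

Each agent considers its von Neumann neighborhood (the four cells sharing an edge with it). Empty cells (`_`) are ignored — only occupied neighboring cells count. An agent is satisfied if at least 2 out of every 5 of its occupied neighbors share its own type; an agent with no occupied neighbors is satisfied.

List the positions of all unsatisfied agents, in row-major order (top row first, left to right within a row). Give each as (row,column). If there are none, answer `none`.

(1,3), (2,3), (3,2), (3,3)

Row 0: (0,2)S 0/0 ok
Row 1: (1,0)N 2/2 ok · (1,1)N 1/1 ok · (1,3)N 0/1 unhappy
Row 2: (2,0)N 1/1 ok · (2,3)S 0/2 unhappy
Row 3: (3,1)N 1/2 ok · (3,2)S 0/2 unhappy · (3,3)N 0/2 unhappy
Row 4: (4,0)N 1/1 ok · (4,1)N 2/2 ok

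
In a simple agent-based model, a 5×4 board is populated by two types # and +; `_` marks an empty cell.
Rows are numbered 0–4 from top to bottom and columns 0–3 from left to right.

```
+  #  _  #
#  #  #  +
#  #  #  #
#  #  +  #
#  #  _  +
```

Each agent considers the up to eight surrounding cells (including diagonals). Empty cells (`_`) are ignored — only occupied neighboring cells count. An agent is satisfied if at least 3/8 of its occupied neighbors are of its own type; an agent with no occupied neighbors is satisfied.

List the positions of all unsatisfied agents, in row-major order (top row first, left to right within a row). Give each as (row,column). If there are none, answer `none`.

(0,0), (1,3), (3,2)

(0,0)+ 0/3 ✗
(0,1)# 3/4 ✓
(0,3)# 1/2 ✓
(1,0)# 4/5 ✓
(1,1)# 6/7 ✓
(1,2)# 6/7 ✓
(1,3)+ 0/4 ✗
(2,0)# 5/5 ✓
(2,1)# 7/8 ✓
(2,2)# 6/8 ✓
(2,3)# 3/5 ✓
(3,0)# 5/5 ✓
(3,1)# 6/7 ✓
(3,2)+ 1/7 ✗
(3,3)# 2/4 ✓
(4,0)# 3/3 ✓
(4,1)# 3/4 ✓
(4,3)+ 1/2 ✓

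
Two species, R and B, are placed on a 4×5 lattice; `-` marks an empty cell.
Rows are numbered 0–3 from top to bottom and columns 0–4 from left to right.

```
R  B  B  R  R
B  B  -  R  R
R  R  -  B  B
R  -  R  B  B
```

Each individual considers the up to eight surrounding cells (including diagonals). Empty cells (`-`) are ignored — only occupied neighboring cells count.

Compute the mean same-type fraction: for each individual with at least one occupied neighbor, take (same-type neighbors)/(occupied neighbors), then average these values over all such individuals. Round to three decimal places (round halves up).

(0,0)R 0/3
(0,1)B 3/4
(0,2)B 2/4
(0,3)R 3/4
(0,4)R 3/3
(1,0)B 2/5
(1,1)B 3/6
(1,3)R 3/6
(1,4)R 3/5
(2,0)R 2/4
(2,1)R 3/5
(2,3)B 3/6
(2,4)B 3/5
(3,0)R 2/2
(3,2)R 1/3
(3,3)B 3/4
(3,4)B 3/3
Sum over 17 individuals: 0/3 + 3/4 + 2/4 + 3/4 + 3/3 + 2/5 + 3/6 + 3/6 + 3/5 + 2/4 + 3/5 + 3/6 + 3/5 + 2/2 + 1/3 + 3/4 + 3/3 = 617/60; mean = 617/60 ÷ 17 = 617/1020 = 0.604901… → 0.605.

0.605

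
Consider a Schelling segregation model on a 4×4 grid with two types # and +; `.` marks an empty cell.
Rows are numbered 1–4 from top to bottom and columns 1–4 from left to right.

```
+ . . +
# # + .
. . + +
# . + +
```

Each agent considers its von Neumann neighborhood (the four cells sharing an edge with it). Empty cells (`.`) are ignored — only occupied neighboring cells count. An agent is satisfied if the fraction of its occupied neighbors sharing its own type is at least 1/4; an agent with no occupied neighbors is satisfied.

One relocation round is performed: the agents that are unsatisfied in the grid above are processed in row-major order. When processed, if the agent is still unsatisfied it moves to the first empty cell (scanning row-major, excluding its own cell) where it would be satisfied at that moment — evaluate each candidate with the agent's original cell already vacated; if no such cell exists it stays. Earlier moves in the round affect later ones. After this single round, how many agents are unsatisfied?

Initially unsatisfied (in order): (1,1).
  (1,1) → (1,3).
Resulting grid:
. . + +
# # + .
. . + +
# . + +
All satisfied now.

0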